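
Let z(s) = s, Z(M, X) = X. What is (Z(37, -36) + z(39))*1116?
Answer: 3348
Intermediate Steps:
(Z(37, -36) + z(39))*1116 = (-36 + 39)*1116 = 3*1116 = 3348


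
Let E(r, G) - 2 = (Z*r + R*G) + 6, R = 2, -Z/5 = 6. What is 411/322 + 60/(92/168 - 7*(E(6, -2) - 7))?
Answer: 4586703/3466330 ≈ 1.3232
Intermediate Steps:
Z = -30 (Z = -5*6 = -30)
E(r, G) = 8 - 30*r + 2*G (E(r, G) = 2 + ((-30*r + 2*G) + 6) = 2 + (6 - 30*r + 2*G) = 8 - 30*r + 2*G)
411/322 + 60/(92/168 - 7*(E(6, -2) - 7)) = 411/322 + 60/(92/168 - 7*((8 - 30*6 + 2*(-2)) - 7)) = 411*(1/322) + 60/(92*(1/168) - 7*((8 - 180 - 4) - 7)) = 411/322 + 60/(23/42 - 7*(-176 - 7)) = 411/322 + 60/(23/42 - 7*(-183)) = 411/322 + 60/(23/42 - 1*(-1281)) = 411/322 + 60/(23/42 + 1281) = 411/322 + 60/(53825/42) = 411/322 + 60*(42/53825) = 411/322 + 504/10765 = 4586703/3466330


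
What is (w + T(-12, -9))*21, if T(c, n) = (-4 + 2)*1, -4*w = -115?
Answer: 2247/4 ≈ 561.75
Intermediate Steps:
w = 115/4 (w = -¼*(-115) = 115/4 ≈ 28.750)
T(c, n) = -2 (T(c, n) = -2*1 = -2)
(w + T(-12, -9))*21 = (115/4 - 2)*21 = (107/4)*21 = 2247/4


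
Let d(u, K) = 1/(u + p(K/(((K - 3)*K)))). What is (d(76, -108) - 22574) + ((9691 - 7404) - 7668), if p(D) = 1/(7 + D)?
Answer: -1651776309/59087 ≈ -27955.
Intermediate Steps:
d(u, K) = 1/(u + 1/(7 + 1/(-3 + K))) (d(u, K) = 1/(u + 1/(7 + K/(((K - 3)*K)))) = 1/(u + 1/(7 + K/(((-3 + K)*K)))) = 1/(u + 1/(7 + K/((K*(-3 + K))))) = 1/(u + 1/(7 + K*(1/(K*(-3 + K))))) = 1/(u + 1/(7 + 1/(-3 + K))))
(d(76, -108) - 22574) + ((9691 - 7404) - 7668) = ((-20 + 7*(-108))/(-3 - 108 + 76*(-20 + 7*(-108))) - 22574) + ((9691 - 7404) - 7668) = ((-20 - 756)/(-3 - 108 + 76*(-20 - 756)) - 22574) + (2287 - 7668) = (-776/(-3 - 108 + 76*(-776)) - 22574) - 5381 = (-776/(-3 - 108 - 58976) - 22574) - 5381 = (-776/(-59087) - 22574) - 5381 = (-1/59087*(-776) - 22574) - 5381 = (776/59087 - 22574) - 5381 = -1333829162/59087 - 5381 = -1651776309/59087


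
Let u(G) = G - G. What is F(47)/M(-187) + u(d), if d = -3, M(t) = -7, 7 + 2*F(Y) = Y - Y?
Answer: ½ ≈ 0.50000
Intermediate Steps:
F(Y) = -7/2 (F(Y) = -7/2 + (Y - Y)/2 = -7/2 + (½)*0 = -7/2 + 0 = -7/2)
u(G) = 0
F(47)/M(-187) + u(d) = -7/2/(-7) + 0 = -7/2*(-⅐) + 0 = ½ + 0 = ½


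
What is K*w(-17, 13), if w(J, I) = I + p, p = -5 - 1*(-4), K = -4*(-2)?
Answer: 96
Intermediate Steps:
K = 8
p = -1 (p = -5 + 4 = -1)
w(J, I) = -1 + I (w(J, I) = I - 1 = -1 + I)
K*w(-17, 13) = 8*(-1 + 13) = 8*12 = 96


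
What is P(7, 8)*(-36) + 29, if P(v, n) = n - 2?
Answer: -187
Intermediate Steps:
P(v, n) = -2 + n
P(7, 8)*(-36) + 29 = (-2 + 8)*(-36) + 29 = 6*(-36) + 29 = -216 + 29 = -187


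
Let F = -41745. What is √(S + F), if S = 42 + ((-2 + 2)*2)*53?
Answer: I*√41703 ≈ 204.21*I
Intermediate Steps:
S = 42 (S = 42 + (0*2)*53 = 42 + 0*53 = 42 + 0 = 42)
√(S + F) = √(42 - 41745) = √(-41703) = I*√41703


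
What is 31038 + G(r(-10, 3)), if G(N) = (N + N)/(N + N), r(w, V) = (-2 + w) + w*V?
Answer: 31039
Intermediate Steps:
r(w, V) = -2 + w + V*w (r(w, V) = (-2 + w) + V*w = -2 + w + V*w)
G(N) = 1 (G(N) = (2*N)/((2*N)) = (2*N)*(1/(2*N)) = 1)
31038 + G(r(-10, 3)) = 31038 + 1 = 31039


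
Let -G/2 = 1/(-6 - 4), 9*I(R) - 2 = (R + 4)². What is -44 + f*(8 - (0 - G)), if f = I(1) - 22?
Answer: -999/5 ≈ -199.80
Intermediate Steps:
I(R) = 2/9 + (4 + R)²/9 (I(R) = 2/9 + (R + 4)²/9 = 2/9 + (4 + R)²/9)
f = -19 (f = (2/9 + (4 + 1)²/9) - 22 = (2/9 + (⅑)*5²) - 22 = (2/9 + (⅑)*25) - 22 = (2/9 + 25/9) - 22 = 3 - 22 = -19)
G = ⅕ (G = -2/(-6 - 4) = -2/(-10) = -2*(-⅒) = ⅕ ≈ 0.20000)
-44 + f*(8 - (0 - G)) = -44 - 19*(8 - (0 - 1*⅕)) = -44 - 19*(8 - (0 - ⅕)) = -44 - 19*(8 - 1*(-⅕)) = -44 - 19*(8 + ⅕) = -44 - 19*41/5 = -44 - 779/5 = -999/5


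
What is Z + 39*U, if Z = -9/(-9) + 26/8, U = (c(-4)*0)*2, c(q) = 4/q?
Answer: 17/4 ≈ 4.2500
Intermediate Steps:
U = 0 (U = ((4/(-4))*0)*2 = ((4*(-1/4))*0)*2 = -1*0*2 = 0*2 = 0)
Z = 17/4 (Z = -9*(-1/9) + 26*(1/8) = 1 + 13/4 = 17/4 ≈ 4.2500)
Z + 39*U = 17/4 + 39*0 = 17/4 + 0 = 17/4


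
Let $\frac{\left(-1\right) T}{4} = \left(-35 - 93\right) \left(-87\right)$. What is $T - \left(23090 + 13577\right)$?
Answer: $-81211$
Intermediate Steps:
$T = -44544$ ($T = - 4 \left(-35 - 93\right) \left(-87\right) = - 4 \left(\left(-128\right) \left(-87\right)\right) = \left(-4\right) 11136 = -44544$)
$T - \left(23090 + 13577\right) = -44544 - \left(23090 + 13577\right) = -44544 - 36667 = -81211$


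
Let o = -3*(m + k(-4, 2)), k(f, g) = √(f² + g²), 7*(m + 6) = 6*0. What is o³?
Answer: 15552 - 6912*√5 ≈ 96.298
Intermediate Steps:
m = -6 (m = -6 + (6*0)/7 = -6 + (⅐)*0 = -6 + 0 = -6)
o = 18 - 6*√5 (o = -3*(-6 + √((-4)² + 2²)) = -3*(-6 + √(16 + 4)) = -3*(-6 + √20) = -3*(-6 + 2*√5) = 18 - 6*√5 ≈ 4.5836)
o³ = (18 - 6*√5)³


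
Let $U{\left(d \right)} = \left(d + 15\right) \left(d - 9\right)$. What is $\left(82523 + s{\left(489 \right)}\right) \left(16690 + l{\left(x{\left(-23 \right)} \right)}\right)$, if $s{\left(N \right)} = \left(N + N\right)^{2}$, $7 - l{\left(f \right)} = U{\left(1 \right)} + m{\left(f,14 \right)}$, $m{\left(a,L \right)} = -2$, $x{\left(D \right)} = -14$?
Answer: $17483370789$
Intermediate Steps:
$U{\left(d \right)} = \left(-9 + d\right) \left(15 + d\right)$ ($U{\left(d \right)} = \left(15 + d\right) \left(-9 + d\right) = \left(-9 + d\right) \left(15 + d\right)$)
$l{\left(f \right)} = 137$ ($l{\left(f \right)} = 7 - \left(\left(-135 + 1^{2} + 6 \cdot 1\right) - 2\right) = 7 - \left(\left(-135 + 1 + 6\right) - 2\right) = 7 - \left(-128 - 2\right) = 7 - -130 = 7 + 130 = 137$)
$s{\left(N \right)} = 4 N^{2}$ ($s{\left(N \right)} = \left(2 N\right)^{2} = 4 N^{2}$)
$\left(82523 + s{\left(489 \right)}\right) \left(16690 + l{\left(x{\left(-23 \right)} \right)}\right) = \left(82523 + 4 \cdot 489^{2}\right) \left(16690 + 137\right) = \left(82523 + 4 \cdot 239121\right) 16827 = \left(82523 + 956484\right) 16827 = 1039007 \cdot 16827 = 17483370789$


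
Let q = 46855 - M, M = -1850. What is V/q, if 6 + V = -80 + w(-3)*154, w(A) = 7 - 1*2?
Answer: 228/16235 ≈ 0.014044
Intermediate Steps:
q = 48705 (q = 46855 - 1*(-1850) = 46855 + 1850 = 48705)
w(A) = 5 (w(A) = 7 - 2 = 5)
V = 684 (V = -6 + (-80 + 5*154) = -6 + (-80 + 770) = -6 + 690 = 684)
V/q = 684/48705 = 684*(1/48705) = 228/16235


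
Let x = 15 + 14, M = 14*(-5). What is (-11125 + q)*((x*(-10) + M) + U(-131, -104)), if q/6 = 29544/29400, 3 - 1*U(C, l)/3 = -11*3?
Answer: 490346604/175 ≈ 2.8020e+6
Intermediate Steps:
U(C, l) = 108 (U(C, l) = 9 - (-33)*3 = 9 - 3*(-33) = 9 + 99 = 108)
M = -70
q = 7386/1225 (q = 6*(29544/29400) = 6*(29544*(1/29400)) = 6*(1231/1225) = 7386/1225 ≈ 6.0294)
x = 29
(-11125 + q)*((x*(-10) + M) + U(-131, -104)) = (-11125 + 7386/1225)*((29*(-10) - 70) + 108) = -13620739*((-290 - 70) + 108)/1225 = -13620739*(-360 + 108)/1225 = -13620739/1225*(-252) = 490346604/175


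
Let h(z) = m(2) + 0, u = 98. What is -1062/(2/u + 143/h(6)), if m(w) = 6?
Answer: -312228/7013 ≈ -44.521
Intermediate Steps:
h(z) = 6 (h(z) = 6 + 0 = 6)
-1062/(2/u + 143/h(6)) = -1062/(2/98 + 143/6) = -1062/(2*(1/98) + 143*(⅙)) = -1062/(1/49 + 143/6) = -1062/7013/294 = -1062*294/7013 = -312228/7013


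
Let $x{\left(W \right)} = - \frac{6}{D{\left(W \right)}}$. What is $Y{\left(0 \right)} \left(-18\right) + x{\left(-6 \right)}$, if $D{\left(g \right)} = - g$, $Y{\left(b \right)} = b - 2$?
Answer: $35$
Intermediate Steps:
$Y{\left(b \right)} = -2 + b$
$x{\left(W \right)} = \frac{6}{W}$ ($x{\left(W \right)} = - \frac{6}{\left(-1\right) W} = - 6 \left(- \frac{1}{W}\right) = \frac{6}{W}$)
$Y{\left(0 \right)} \left(-18\right) + x{\left(-6 \right)} = \left(-2 + 0\right) \left(-18\right) + \frac{6}{-6} = \left(-2\right) \left(-18\right) + 6 \left(- \frac{1}{6}\right) = 36 - 1 = 35$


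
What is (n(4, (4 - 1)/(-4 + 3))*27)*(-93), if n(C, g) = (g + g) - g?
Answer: 7533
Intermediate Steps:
n(C, g) = g (n(C, g) = 2*g - g = g)
(n(4, (4 - 1)/(-4 + 3))*27)*(-93) = (((4 - 1)/(-4 + 3))*27)*(-93) = ((3/(-1))*27)*(-93) = ((3*(-1))*27)*(-93) = -3*27*(-93) = -81*(-93) = 7533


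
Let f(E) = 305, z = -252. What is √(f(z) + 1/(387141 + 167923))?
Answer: √23492323501086/277532 ≈ 17.464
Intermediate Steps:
√(f(z) + 1/(387141 + 167923)) = √(305 + 1/(387141 + 167923)) = √(305 + 1/555064) = √(169294521/555064) = √23492323501086/277532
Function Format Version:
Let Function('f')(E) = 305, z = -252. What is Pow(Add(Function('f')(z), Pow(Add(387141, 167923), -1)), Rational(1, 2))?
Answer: Mul(Rational(1, 277532), Pow(23492323501086, Rational(1, 2))) ≈ 17.464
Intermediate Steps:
Pow(Add(Function('f')(z), Pow(Add(387141, 167923), -1)), Rational(1, 2)) = Pow(Add(305, Pow(Add(387141, 167923), -1)), Rational(1, 2)) = Pow(Add(305, Pow(555064, -1)), Rational(1, 2)) = Pow(Add(305, Rational(1, 555064)), Rational(1, 2)) = Pow(Rational(169294521, 555064), Rational(1, 2)) = Mul(Rational(1, 277532), Pow(23492323501086, Rational(1, 2)))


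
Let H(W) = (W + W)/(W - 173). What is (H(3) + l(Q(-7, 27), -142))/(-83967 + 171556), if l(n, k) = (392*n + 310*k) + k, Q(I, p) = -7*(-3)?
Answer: -3054053/7445065 ≈ -0.41021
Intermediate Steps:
Q(I, p) = 21
l(n, k) = 311*k + 392*n (l(n, k) = (310*k + 392*n) + k = 311*k + 392*n)
H(W) = 2*W/(-173 + W) (H(W) = (2*W)/(-173 + W) = 2*W/(-173 + W))
(H(3) + l(Q(-7, 27), -142))/(-83967 + 171556) = (2*3/(-173 + 3) + (311*(-142) + 392*21))/(-83967 + 171556) = (2*3/(-170) + (-44162 + 8232))/87589 = (2*3*(-1/170) - 35930)*(1/87589) = (-3/85 - 35930)*(1/87589) = -3054053/85*1/87589 = -3054053/7445065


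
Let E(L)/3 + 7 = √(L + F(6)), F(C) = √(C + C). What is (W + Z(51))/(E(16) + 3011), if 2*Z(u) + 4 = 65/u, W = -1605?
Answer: -163849/(102*(2990 + 3*√(16 + 2*√3))) ≈ -0.53488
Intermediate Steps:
F(C) = √2*√C (F(C) = √(2*C) = √2*√C)
E(L) = -21 + 3*√(L + 2*√3) (E(L) = -21 + 3*√(L + √2*√6) = -21 + 3*√(L + 2*√3))
Z(u) = -2 + 65/(2*u) (Z(u) = -2 + (65/u)/2 = -2 + 65/(2*u))
(W + Z(51))/(E(16) + 3011) = (-1605 + (-2 + (65/2)/51))/((-21 + 3*√(16 + 2*√3)) + 3011) = (-1605 + (-2 + (65/2)*(1/51)))/(2990 + 3*√(16 + 2*√3)) = (-1605 + (-2 + 65/102))/(2990 + 3*√(16 + 2*√3)) = (-1605 - 139/102)/(2990 + 3*√(16 + 2*√3)) = -163849/(102*(2990 + 3*√(16 + 2*√3)))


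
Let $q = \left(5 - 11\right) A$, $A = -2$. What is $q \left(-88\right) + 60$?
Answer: $-996$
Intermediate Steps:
$q = 12$ ($q = \left(5 - 11\right) \left(-2\right) = \left(-6\right) \left(-2\right) = 12$)
$q \left(-88\right) + 60 = 12 \left(-88\right) + 60 = -1056 + 60 = -996$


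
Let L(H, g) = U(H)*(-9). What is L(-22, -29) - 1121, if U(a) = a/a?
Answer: -1130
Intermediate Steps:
U(a) = 1
L(H, g) = -9 (L(H, g) = 1*(-9) = -9)
L(-22, -29) - 1121 = -9 - 1121 = -1130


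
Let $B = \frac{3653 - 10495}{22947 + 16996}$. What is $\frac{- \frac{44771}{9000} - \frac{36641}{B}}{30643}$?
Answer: $\frac{598711674719}{85769757000} \approx 6.9805$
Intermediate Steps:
$B = - \frac{6842}{39943} \approx -0.17129$
$\frac{- \frac{44771}{9000} - \frac{36641}{B}}{30643} = \frac{- \frac{44771}{9000} - \frac{36641}{- \frac{6842}{39943}}}{30643} = \left(\left(-44771\right) \frac{1}{9000} - - \frac{133050133}{622}\right) \frac{1}{30643} = \left(- \frac{44771}{9000} + \frac{133050133}{622}\right) \frac{1}{30643} = \frac{598711674719}{2799000} \cdot \frac{1}{30643} = \frac{598711674719}{85769757000}$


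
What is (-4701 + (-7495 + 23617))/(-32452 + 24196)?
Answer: -3807/2752 ≈ -1.3834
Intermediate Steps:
(-4701 + (-7495 + 23617))/(-32452 + 24196) = (-4701 + 16122)/(-8256) = 11421*(-1/8256) = -3807/2752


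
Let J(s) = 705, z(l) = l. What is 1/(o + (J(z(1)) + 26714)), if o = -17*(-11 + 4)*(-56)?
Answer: 1/20755 ≈ 4.8181e-5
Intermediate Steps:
o = -6664 (o = -17*(-7)*(-56) = 119*(-56) = -6664)
1/(o + (J(z(1)) + 26714)) = 1/(-6664 + (705 + 26714)) = 1/(-6664 + 27419) = 1/20755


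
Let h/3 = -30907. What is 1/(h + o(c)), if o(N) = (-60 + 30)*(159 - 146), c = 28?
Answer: -1/93111 ≈ -1.0740e-5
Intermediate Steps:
o(N) = -390 (o(N) = -30*13 = -390)
h = -92721 (h = 3*(-30907) = -92721)
1/(h + o(c)) = 1/(-92721 - 390) = 1/(-93111) = -1/93111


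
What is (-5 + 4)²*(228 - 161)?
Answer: 67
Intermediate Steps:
(-5 + 4)²*(228 - 161) = (-1)²*67 = 1*67 = 67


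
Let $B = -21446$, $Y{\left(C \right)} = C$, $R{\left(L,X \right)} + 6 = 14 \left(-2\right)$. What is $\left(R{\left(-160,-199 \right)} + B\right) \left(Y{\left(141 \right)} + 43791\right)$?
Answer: $-943659360$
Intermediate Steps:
$R{\left(L,X \right)} = -34$ ($R{\left(L,X \right)} = -6 + 14 \left(-2\right) = -6 - 28 = -34$)
$\left(R{\left(-160,-199 \right)} + B\right) \left(Y{\left(141 \right)} + 43791\right) = \left(-34 - 21446\right) \left(141 + 43791\right) = \left(-21480\right) 43932 = -943659360$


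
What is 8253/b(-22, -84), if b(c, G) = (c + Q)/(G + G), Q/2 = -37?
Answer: 57771/4 ≈ 14443.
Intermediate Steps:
Q = -74 (Q = 2*(-37) = -74)
b(c, G) = (-74 + c)/(2*G) (b(c, G) = (c - 74)/(G + G) = (-74 + c)/((2*G)) = (-74 + c)*(1/(2*G)) = (-74 + c)/(2*G))
8253/b(-22, -84) = 8253/(((1/2)*(-74 - 22)/(-84))) = 8253/(((1/2)*(-1/84)*(-96))) = 8253/(4/7) = 8253*(7/4) = 57771/4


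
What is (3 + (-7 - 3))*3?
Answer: -21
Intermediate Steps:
(3 + (-7 - 3))*3 = (3 - 10)*3 = -7*3 = -21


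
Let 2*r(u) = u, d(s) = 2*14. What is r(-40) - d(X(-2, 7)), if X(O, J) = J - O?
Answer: -48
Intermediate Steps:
d(s) = 28
r(u) = u/2
r(-40) - d(X(-2, 7)) = (½)*(-40) - 1*28 = -20 - 28 = -48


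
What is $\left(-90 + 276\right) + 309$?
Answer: $495$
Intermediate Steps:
$\left(-90 + 276\right) + 309 = 186 + 309 = 495$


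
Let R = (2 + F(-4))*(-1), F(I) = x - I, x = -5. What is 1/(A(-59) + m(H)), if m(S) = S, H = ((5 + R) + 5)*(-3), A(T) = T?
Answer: -1/86 ≈ -0.011628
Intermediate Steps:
F(I) = -5 - I
R = -1 (R = (2 + (-5 - 1*(-4)))*(-1) = (2 + (-5 + 4))*(-1) = (2 - 1)*(-1) = 1*(-1) = -1)
H = -27 (H = ((5 - 1) + 5)*(-3) = (4 + 5)*(-3) = 9*(-3) = -27)
1/(A(-59) + m(H)) = 1/(-59 - 27) = 1/(-86) = -1/86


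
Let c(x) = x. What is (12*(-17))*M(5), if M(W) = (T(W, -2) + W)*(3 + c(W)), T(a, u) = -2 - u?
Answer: -8160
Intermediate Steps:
M(W) = W*(3 + W) (M(W) = ((-2 - 1*(-2)) + W)*(3 + W) = ((-2 + 2) + W)*(3 + W) = (0 + W)*(3 + W) = W*(3 + W))
(12*(-17))*M(5) = (12*(-17))*(5*(3 + 5)) = -1020*8 = -204*40 = -8160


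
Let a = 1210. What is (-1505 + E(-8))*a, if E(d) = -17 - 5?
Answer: -1847670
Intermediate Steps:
E(d) = -22
(-1505 + E(-8))*a = (-1505 - 22)*1210 = -1527*1210 = -1847670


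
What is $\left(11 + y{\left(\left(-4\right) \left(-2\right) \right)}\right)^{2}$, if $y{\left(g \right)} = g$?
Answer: $361$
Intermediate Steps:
$\left(11 + y{\left(\left(-4\right) \left(-2\right) \right)}\right)^{2} = \left(11 - -8\right)^{2} = \left(11 + 8\right)^{2} = 19^{2} = 361$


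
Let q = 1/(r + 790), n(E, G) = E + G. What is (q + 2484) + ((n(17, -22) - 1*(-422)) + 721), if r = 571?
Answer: 4929543/1361 ≈ 3622.0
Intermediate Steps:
q = 1/1361 (q = 1/(571 + 790) = 1/1361 ≈ 0.00073475)
(q + 2484) + ((n(17, -22) - 1*(-422)) + 721) = (1/1361 + 2484) + (((17 - 22) - 1*(-422)) + 721) = 3380725/1361 + ((-5 + 422) + 721) = 3380725/1361 + (417 + 721) = 3380725/1361 + 1138 = 4929543/1361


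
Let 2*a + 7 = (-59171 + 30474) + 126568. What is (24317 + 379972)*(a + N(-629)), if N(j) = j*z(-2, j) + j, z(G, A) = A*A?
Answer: -100591100001054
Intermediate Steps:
z(G, A) = A²
N(j) = j + j³ (N(j) = j*j² + j = j³ + j = j + j³)
a = 48932 (a = -7/2 + ((-59171 + 30474) + 126568)/2 = -7/2 + (-28697 + 126568)/2 = -7/2 + (½)*97871 = -7/2 + 97871/2 = 48932)
(24317 + 379972)*(a + N(-629)) = (24317 + 379972)*(48932 + (-629 + (-629)³)) = 404289*(48932 + (-629 - 248858189)) = 404289*(48932 - 248858818) = 404289*(-248809886) = -100591100001054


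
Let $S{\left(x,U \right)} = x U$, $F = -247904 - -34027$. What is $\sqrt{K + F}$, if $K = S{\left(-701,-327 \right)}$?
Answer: $5 \sqrt{614} \approx 123.9$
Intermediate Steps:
$F = -213877$ ($F = -247904 + 34027 = -213877$)
$S{\left(x,U \right)} = U x$
$K = 229227$ ($K = \left(-327\right) \left(-701\right) = 229227$)
$\sqrt{K + F} = \sqrt{229227 - 213877} = \sqrt{15350} = 5 \sqrt{614}$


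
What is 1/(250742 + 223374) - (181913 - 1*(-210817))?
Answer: -186199576679/474116 ≈ -3.9273e+5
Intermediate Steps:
1/(250742 + 223374) - (181913 - 1*(-210817)) = 1/474116 - (181913 + 210817) = 1/474116 - 1*392730 = 1/474116 - 392730 = -186199576679/474116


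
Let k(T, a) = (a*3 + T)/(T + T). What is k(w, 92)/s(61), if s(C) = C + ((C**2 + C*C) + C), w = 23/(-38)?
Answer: -455/15128 ≈ -0.030077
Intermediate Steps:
w = -23/38 (w = 23*(-1/38) = -23/38 ≈ -0.60526)
k(T, a) = (T + 3*a)/(2*T) (k(T, a) = (3*a + T)/((2*T)) = (T + 3*a)*(1/(2*T)) = (T + 3*a)/(2*T))
s(C) = 2*C + 2*C**2 (s(C) = C + ((C**2 + C**2) + C) = C + (2*C**2 + C) = C + (C + 2*C**2) = 2*C + 2*C**2)
k(w, 92)/s(61) = ((-23/38 + 3*92)/(2*(-23/38)))/((2*61*(1 + 61))) = ((1/2)*(-38/23)*(-23/38 + 276))/((2*61*62)) = ((1/2)*(-38/23)*(10465/38))/7564 = -455/2*1/7564 = -455/15128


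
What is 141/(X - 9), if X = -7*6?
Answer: -47/17 ≈ -2.7647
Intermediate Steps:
X = -42
141/(X - 9) = 141/(-42 - 9) = 141/(-51) = 141*(-1/51) = -47/17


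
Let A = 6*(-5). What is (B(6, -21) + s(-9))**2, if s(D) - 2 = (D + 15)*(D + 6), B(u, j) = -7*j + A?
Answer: 10201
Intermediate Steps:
A = -30
B(u, j) = -30 - 7*j (B(u, j) = -7*j - 30 = -30 - 7*j)
s(D) = 2 + (6 + D)*(15 + D) (s(D) = 2 + (D + 15)*(D + 6) = 2 + (15 + D)*(6 + D) = 2 + (6 + D)*(15 + D))
(B(6, -21) + s(-9))**2 = ((-30 - 7*(-21)) + (92 + (-9)**2 + 21*(-9)))**2 = ((-30 + 147) + (92 + 81 - 189))**2 = (117 - 16)**2 = 101**2 = 10201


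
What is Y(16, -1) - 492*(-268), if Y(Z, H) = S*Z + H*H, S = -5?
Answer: 131777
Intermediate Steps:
Y(Z, H) = H**2 - 5*Z (Y(Z, H) = -5*Z + H*H = -5*Z + H**2 = H**2 - 5*Z)
Y(16, -1) - 492*(-268) = ((-1)**2 - 5*16) - 492*(-268) = (1 - 80) + 131856 = -79 + 131856 = 131777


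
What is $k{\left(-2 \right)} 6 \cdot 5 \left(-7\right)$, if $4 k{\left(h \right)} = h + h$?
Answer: $210$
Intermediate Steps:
$k{\left(h \right)} = \frac{h}{2}$ ($k{\left(h \right)} = \frac{h + h}{4} = \frac{2 h}{4} = \frac{h}{2}$)
$k{\left(-2 \right)} 6 \cdot 5 \left(-7\right) = \frac{1}{2} \left(-2\right) 6 \cdot 5 \left(-7\right) = \left(-1\right) 6 \cdot 5 \left(-7\right) = \left(-6\right) 5 \left(-7\right) = \left(-30\right) \left(-7\right) = 210$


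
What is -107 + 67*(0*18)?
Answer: -107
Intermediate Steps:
-107 + 67*(0*18) = -107 + 67*0 = -107 + 0 = -107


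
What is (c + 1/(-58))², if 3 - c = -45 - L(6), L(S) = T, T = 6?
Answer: 9803161/3364 ≈ 2914.1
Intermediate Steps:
L(S) = 6
c = 54 (c = 3 - (-45 - 1*6) = 3 - (-45 - 6) = 3 - 1*(-51) = 3 + 51 = 54)
(c + 1/(-58))² = (54 + 1/(-58))² = (54 - 1/58)² = (3131/58)² = 9803161/3364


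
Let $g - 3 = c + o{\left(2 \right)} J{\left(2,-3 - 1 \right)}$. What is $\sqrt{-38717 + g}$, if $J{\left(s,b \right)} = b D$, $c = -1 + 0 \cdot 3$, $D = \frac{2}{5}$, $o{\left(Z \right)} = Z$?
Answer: $\frac{i \sqrt{967955}}{5} \approx 196.77 i$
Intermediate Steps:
$D = \frac{2}{5}$ ($D = 2 \cdot \frac{1}{5} = \frac{2}{5} \approx 0.4$)
$c = -1$ ($c = -1 + 0 = -1$)
$J{\left(s,b \right)} = \frac{2 b}{5}$ ($J{\left(s,b \right)} = b \frac{2}{5} = \frac{2 b}{5}$)
$g = - \frac{6}{5}$ ($g = 3 + \left(-1 + 2 \frac{2 \left(-3 - 1\right)}{5}\right) = 3 + \left(-1 + 2 \cdot \frac{2}{5} \left(-4\right)\right) = 3 + \left(-1 + 2 \left(- \frac{8}{5}\right)\right) = 3 - \frac{21}{5} = - \frac{6}{5} \approx -1.2$)
$\sqrt{-38717 + g} = \sqrt{-38717 - \frac{6}{5}} = \sqrt{- \frac{193591}{5}} = \frac{i \sqrt{967955}}{5}$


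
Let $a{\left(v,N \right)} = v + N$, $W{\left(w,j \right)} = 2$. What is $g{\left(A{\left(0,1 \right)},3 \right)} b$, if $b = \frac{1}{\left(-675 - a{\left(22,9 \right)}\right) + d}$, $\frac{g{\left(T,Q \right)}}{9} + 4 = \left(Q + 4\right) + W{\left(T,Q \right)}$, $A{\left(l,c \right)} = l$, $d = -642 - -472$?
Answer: $- \frac{15}{292} \approx -0.05137$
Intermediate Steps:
$a{\left(v,N \right)} = N + v$
$d = -170$ ($d = -642 + 472 = -170$)
$g{\left(T,Q \right)} = 18 + 9 Q$ ($g{\left(T,Q \right)} = -36 + 9 \left(\left(Q + 4\right) + 2\right) = -36 + 9 \left(\left(4 + Q\right) + 2\right) = -36 + 9 \left(6 + Q\right) = -36 + \left(54 + 9 Q\right) = 18 + 9 Q$)
$b = - \frac{1}{876}$ ($b = \frac{1}{\left(-675 - \left(9 + 22\right)\right) - 170} = \frac{1}{\left(-675 - 31\right) - 170} = \frac{1}{-706 - 170} = \frac{1}{-876} = - \frac{1}{876} \approx -0.0011416$)
$g{\left(A{\left(0,1 \right)},3 \right)} b = \left(18 + 9 \cdot 3\right) \left(- \frac{1}{876}\right) = \left(18 + 27\right) \left(- \frac{1}{876}\right) = 45 \left(- \frac{1}{876}\right) = - \frac{15}{292}$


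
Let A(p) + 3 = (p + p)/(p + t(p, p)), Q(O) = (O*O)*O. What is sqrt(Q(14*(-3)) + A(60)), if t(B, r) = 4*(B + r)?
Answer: I*sqrt(666817)/3 ≈ 272.2*I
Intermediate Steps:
Q(O) = O**3 (Q(O) = O**2*O = O**3)
t(B, r) = 4*B + 4*r
A(p) = -25/9 (A(p) = -3 + (p + p)/(p + (4*p + 4*p)) = -3 + (2*p)/(p + 8*p) = -3 + (2*p)/((9*p)) = -3 + (2*p)*(1/(9*p)) = -3 + 2/9 = -25/9)
sqrt(Q(14*(-3)) + A(60)) = sqrt((14*(-3))**3 - 25/9) = sqrt((-42)**3 - 25/9) = sqrt(-74088 - 25/9) = sqrt(-666817/9) = I*sqrt(666817)/3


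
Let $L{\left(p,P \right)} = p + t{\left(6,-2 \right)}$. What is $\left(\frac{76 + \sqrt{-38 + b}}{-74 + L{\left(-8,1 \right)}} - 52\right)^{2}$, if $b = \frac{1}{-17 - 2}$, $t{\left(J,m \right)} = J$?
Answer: $\frac{\left(76532 + i \sqrt{13737}\right)^{2}}{2085136} \approx 2809.0 + 8.6037 i$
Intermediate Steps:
$b = - \frac{1}{19}$ ($b = \frac{1}{-19} = - \frac{1}{19} \approx -0.052632$)
$L{\left(p,P \right)} = 6 + p$ ($L{\left(p,P \right)} = p + 6 = 6 + p$)
$\left(\frac{76 + \sqrt{-38 + b}}{-74 + L{\left(-8,1 \right)}} - 52\right)^{2} = \left(\frac{76 + \sqrt{-38 - \frac{1}{19}}}{-74 + \left(6 - 8\right)} - 52\right)^{2} = \left(\frac{76 + \sqrt{- \frac{723}{19}}}{-74 - 2} - 52\right)^{2} = \left(\frac{76 + \frac{i \sqrt{13737}}{19}}{-76} - 52\right)^{2} = \left(\left(76 + \frac{i \sqrt{13737}}{19}\right) \left(- \frac{1}{76}\right) - 52\right)^{2} = \left(\left(-1 - \frac{i \sqrt{13737}}{1444}\right) - 52\right)^{2} = \left(-53 - \frac{i \sqrt{13737}}{1444}\right)^{2}$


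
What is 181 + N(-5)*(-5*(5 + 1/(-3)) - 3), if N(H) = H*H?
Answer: -1432/3 ≈ -477.33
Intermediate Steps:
N(H) = H**2
181 + N(-5)*(-5*(5 + 1/(-3)) - 3) = 181 + (-5)**2*(-5*(5 + 1/(-3)) - 3) = 181 + 25*(-5*(5 - 1/3) - 3) = 181 + 25*(-5*14/3 - 3) = 181 + 25*(-70/3 - 3) = 181 + 25*(-79/3) = 181 - 1975/3 = -1432/3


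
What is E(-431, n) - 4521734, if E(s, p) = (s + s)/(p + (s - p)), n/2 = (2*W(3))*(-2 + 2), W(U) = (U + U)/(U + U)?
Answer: -4521732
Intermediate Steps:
W(U) = 1 (W(U) = (2*U)/((2*U)) = (2*U)*(1/(2*U)) = 1)
n = 0 (n = 2*((2*1)*(-2 + 2)) = 2*(2*0) = 2*0 = 0)
E(s, p) = 2 (E(s, p) = (2*s)/s = 2)
E(-431, n) - 4521734 = 2 - 4521734 = -4521732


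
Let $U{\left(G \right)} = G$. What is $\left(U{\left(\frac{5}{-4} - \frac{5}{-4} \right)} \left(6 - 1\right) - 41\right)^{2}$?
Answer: $1681$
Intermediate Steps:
$\left(U{\left(\frac{5}{-4} - \frac{5}{-4} \right)} \left(6 - 1\right) - 41\right)^{2} = \left(\left(\frac{5}{-4} - \frac{5}{-4}\right) \left(6 - 1\right) - 41\right)^{2} = \left(\left(5 \left(- \frac{1}{4}\right) - - \frac{5}{4}\right) 5 - 41\right)^{2} = \left(\left(- \frac{5}{4} + \frac{5}{4}\right) 5 - 41\right)^{2} = \left(0 \cdot 5 - 41\right)^{2} = \left(0 - 41\right)^{2} = \left(-41\right)^{2} = 1681$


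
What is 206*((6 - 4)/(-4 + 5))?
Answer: 412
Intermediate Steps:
206*((6 - 4)/(-4 + 5)) = 206*(2/1) = 206*(2*1) = 206*2 = 412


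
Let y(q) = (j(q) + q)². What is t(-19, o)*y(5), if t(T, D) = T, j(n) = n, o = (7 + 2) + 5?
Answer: -1900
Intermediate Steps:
o = 14 (o = 9 + 5 = 14)
y(q) = 4*q² (y(q) = (q + q)² = (2*q)² = 4*q²)
t(-19, o)*y(5) = -76*5² = -76*25 = -19*100 = -1900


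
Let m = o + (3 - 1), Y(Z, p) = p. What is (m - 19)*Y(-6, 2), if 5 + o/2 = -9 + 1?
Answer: -86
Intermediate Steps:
o = -26 (o = -10 + 2*(-9 + 1) = -10 + 2*(-8) = -10 - 16 = -26)
m = -24 (m = -26 + (3 - 1) = -26 + 2 = -24)
(m - 19)*Y(-6, 2) = (-24 - 19)*2 = -43*2 = -86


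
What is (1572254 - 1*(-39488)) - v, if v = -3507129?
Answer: 5118871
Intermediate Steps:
(1572254 - 1*(-39488)) - v = (1572254 - 1*(-39488)) - 1*(-3507129) = (1572254 + 39488) + 3507129 = 1611742 + 3507129 = 5118871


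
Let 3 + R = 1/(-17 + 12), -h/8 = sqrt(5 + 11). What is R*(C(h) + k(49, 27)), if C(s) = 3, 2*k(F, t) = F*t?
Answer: -10632/5 ≈ -2126.4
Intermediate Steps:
k(F, t) = F*t/2 (k(F, t) = (F*t)/2 = F*t/2)
h = -32 (h = -8*sqrt(5 + 11) = -8*sqrt(16) = -8*4 = -32)
R = -16/5 (R = -3 + 1/(-17 + 12) = -3 + 1/(-5) = -3 - 1/5 = -16/5 ≈ -3.2000)
R*(C(h) + k(49, 27)) = -16*(3 + (1/2)*49*27)/5 = -16*(3 + 1323/2)/5 = -16/5*1329/2 = -10632/5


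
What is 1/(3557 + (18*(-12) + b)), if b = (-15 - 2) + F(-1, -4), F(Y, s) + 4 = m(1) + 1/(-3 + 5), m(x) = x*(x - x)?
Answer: 2/6641 ≈ 0.00030116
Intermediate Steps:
m(x) = 0 (m(x) = x*0 = 0)
F(Y, s) = -7/2 (F(Y, s) = -4 + (0 + 1/(-3 + 5)) = -4 + (0 + 1/2) = -4 + (0 + ½) = -4 + ½ = -7/2)
b = -41/2 (b = (-15 - 2) - 7/2 = -17 - 7/2 = -41/2 ≈ -20.500)
1/(3557 + (18*(-12) + b)) = 1/(3557 + (18*(-12) - 41/2)) = 1/(3557 + (-216 - 41/2)) = 1/(3557 - 473/2) = 1/(6641/2) = 2/6641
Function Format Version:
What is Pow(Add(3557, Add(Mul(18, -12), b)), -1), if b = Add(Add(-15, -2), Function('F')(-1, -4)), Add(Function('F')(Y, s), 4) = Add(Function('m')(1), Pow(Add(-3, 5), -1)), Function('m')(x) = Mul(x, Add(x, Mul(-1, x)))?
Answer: Rational(2, 6641) ≈ 0.00030116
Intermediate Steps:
Function('m')(x) = 0 (Function('m')(x) = Mul(x, 0) = 0)
Function('F')(Y, s) = Rational(-7, 2) (Function('F')(Y, s) = Add(-4, Add(0, Pow(Add(-3, 5), -1))) = Add(-4, Add(0, Pow(2, -1))) = Add(-4, Add(0, Rational(1, 2))) = Add(-4, Rational(1, 2)) = Rational(-7, 2))
b = Rational(-41, 2) (b = Add(Add(-15, -2), Rational(-7, 2)) = Add(-17, Rational(-7, 2)) = Rational(-41, 2) ≈ -20.500)
Pow(Add(3557, Add(Mul(18, -12), b)), -1) = Pow(Add(3557, Add(Mul(18, -12), Rational(-41, 2))), -1) = Pow(Add(3557, Add(-216, Rational(-41, 2))), -1) = Pow(Add(3557, Rational(-473, 2)), -1) = Pow(Rational(6641, 2), -1) = Rational(2, 6641)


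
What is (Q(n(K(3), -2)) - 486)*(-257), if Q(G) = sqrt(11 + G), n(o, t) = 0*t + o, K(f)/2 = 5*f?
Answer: 124902 - 257*sqrt(41) ≈ 1.2326e+5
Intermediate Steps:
K(f) = 10*f (K(f) = 2*(5*f) = 10*f)
n(o, t) = o (n(o, t) = 0 + o = o)
(Q(n(K(3), -2)) - 486)*(-257) = (sqrt(11 + 10*3) - 486)*(-257) = (sqrt(11 + 30) - 486)*(-257) = (sqrt(41) - 486)*(-257) = (-486 + sqrt(41))*(-257) = 124902 - 257*sqrt(41)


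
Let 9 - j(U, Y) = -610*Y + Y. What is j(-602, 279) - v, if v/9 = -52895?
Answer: 645975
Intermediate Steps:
j(U, Y) = 9 + 609*Y (j(U, Y) = 9 - (-610*Y + Y) = 9 - (-609)*Y = 9 + 609*Y)
v = -476055 (v = 9*(-52895) = -476055)
j(-602, 279) - v = (9 + 609*279) - 1*(-476055) = (9 + 169911) + 476055 = 169920 + 476055 = 645975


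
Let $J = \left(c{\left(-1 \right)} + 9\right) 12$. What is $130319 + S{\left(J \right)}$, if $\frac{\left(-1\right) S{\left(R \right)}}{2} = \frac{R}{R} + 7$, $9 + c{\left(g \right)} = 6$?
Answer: $130303$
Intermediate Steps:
$c{\left(g \right)} = -3$ ($c{\left(g \right)} = -9 + 6 = -3$)
$J = 72$ ($J = \left(-3 + 9\right) 12 = 6 \cdot 12 = 72$)
$S{\left(R \right)} = -16$ ($S{\left(R \right)} = - 2 \left(\frac{R}{R} + 7\right) = - 2 \left(1 + 7\right) = \left(-2\right) 8 = -16$)
$130319 + S{\left(J \right)} = 130319 - 16 = 130303$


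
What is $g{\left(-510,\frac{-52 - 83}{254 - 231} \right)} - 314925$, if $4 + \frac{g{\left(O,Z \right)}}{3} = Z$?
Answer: $- \frac{7243956}{23} \approx -3.1495 \cdot 10^{5}$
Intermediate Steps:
$g{\left(O,Z \right)} = -12 + 3 Z$
$g{\left(-510,\frac{-52 - 83}{254 - 231} \right)} - 314925 = \left(-12 + 3 \frac{-52 - 83}{254 - 231}\right) - 314925 = \left(-12 + 3 \left(- \frac{135}{23}\right)\right) - 314925 = \left(-12 - \frac{405}{23}\right) - 314925 = - \frac{681}{23} - 314925 = - \frac{7243956}{23}$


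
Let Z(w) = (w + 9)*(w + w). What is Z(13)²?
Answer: 327184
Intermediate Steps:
Z(w) = 2*w*(9 + w) (Z(w) = (9 + w)*(2*w) = 2*w*(9 + w))
Z(13)² = (2*13*(9 + 13))² = (2*13*22)² = 572² = 327184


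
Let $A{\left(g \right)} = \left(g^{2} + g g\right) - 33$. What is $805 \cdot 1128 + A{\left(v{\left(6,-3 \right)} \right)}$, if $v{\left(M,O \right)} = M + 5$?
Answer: $908249$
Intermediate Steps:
$v{\left(M,O \right)} = 5 + M$
$A{\left(g \right)} = -33 + 2 g^{2}$ ($A{\left(g \right)} = \left(g^{2} + g^{2}\right) - 33 = 2 g^{2} - 33 = -33 + 2 g^{2}$)
$805 \cdot 1128 + A{\left(v{\left(6,-3 \right)} \right)} = 805 \cdot 1128 - \left(33 - 2 \left(5 + 6\right)^{2}\right) = 908040 - \left(33 - 2 \cdot 11^{2}\right) = 908040 + \left(-33 + 2 \cdot 121\right) = 908040 + \left(-33 + 242\right) = 908040 + 209 = 908249$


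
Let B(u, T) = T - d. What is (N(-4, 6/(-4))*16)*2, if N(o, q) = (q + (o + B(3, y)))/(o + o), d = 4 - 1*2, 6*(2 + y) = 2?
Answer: 110/3 ≈ 36.667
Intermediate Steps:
y = -5/3 (y = -2 + (1/6)*2 = -2 + 1/3 = -5/3 ≈ -1.6667)
d = 2 (d = 4 - 2 = 2)
B(u, T) = -2 + T (B(u, T) = T - 1*2 = T - 2 = -2 + T)
N(o, q) = (-11/3 + o + q)/(2*o) (N(o, q) = (q + (o + (-2 - 5/3)))/(o + o) = (q + (o - 11/3))/((2*o)) = (q + (-11/3 + o))*(1/(2*o)) = (-11/3 + o + q)*(1/(2*o)) = (-11/3 + o + q)/(2*o))
(N(-4, 6/(-4))*16)*2 = (((1/6)*(-11 + 3*(-4) + 3*(6/(-4)))/(-4))*16)*2 = (((1/6)*(-1/4)*(-11 - 12 + 3*(6*(-1/4))))*16)*2 = (((1/6)*(-1/4)*(-11 - 12 + 3*(-3/2)))*16)*2 = (((1/6)*(-1/4)*(-11 - 12 - 9/2))*16)*2 = (((1/6)*(-1/4)*(-55/2))*16)*2 = ((55/48)*16)*2 = (55/3)*2 = 110/3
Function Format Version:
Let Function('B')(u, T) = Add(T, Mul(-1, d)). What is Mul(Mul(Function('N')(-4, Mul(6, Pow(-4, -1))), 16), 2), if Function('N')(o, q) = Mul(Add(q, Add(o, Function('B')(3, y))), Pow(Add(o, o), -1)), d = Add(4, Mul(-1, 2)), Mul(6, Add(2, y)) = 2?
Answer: Rational(110, 3) ≈ 36.667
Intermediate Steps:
y = Rational(-5, 3) (y = Add(-2, Mul(Rational(1, 6), 2)) = Add(-2, Rational(1, 3)) = Rational(-5, 3) ≈ -1.6667)
d = 2 (d = Add(4, -2) = 2)
Function('B')(u, T) = Add(-2, T) (Function('B')(u, T) = Add(T, Mul(-1, 2)) = Add(T, -2) = Add(-2, T))
Function('N')(o, q) = Mul(Rational(1, 2), Pow(o, -1), Add(Rational(-11, 3), o, q)) (Function('N')(o, q) = Mul(Add(q, Add(o, Add(-2, Rational(-5, 3)))), Pow(Add(o, o), -1)) = Mul(Add(q, Add(o, Rational(-11, 3))), Pow(Mul(2, o), -1)) = Mul(Add(q, Add(Rational(-11, 3), o)), Mul(Rational(1, 2), Pow(o, -1))) = Mul(Add(Rational(-11, 3), o, q), Mul(Rational(1, 2), Pow(o, -1))) = Mul(Rational(1, 2), Pow(o, -1), Add(Rational(-11, 3), o, q)))
Mul(Mul(Function('N')(-4, Mul(6, Pow(-4, -1))), 16), 2) = Mul(Mul(Mul(Rational(1, 6), Pow(-4, -1), Add(-11, Mul(3, -4), Mul(3, Mul(6, Pow(-4, -1))))), 16), 2) = Mul(Mul(Mul(Rational(1, 6), Rational(-1, 4), Add(-11, -12, Mul(3, Mul(6, Rational(-1, 4))))), 16), 2) = Mul(Mul(Mul(Rational(1, 6), Rational(-1, 4), Add(-11, -12, Mul(3, Rational(-3, 2)))), 16), 2) = Mul(Mul(Mul(Rational(1, 6), Rational(-1, 4), Add(-11, -12, Rational(-9, 2))), 16), 2) = Mul(Mul(Mul(Rational(1, 6), Rational(-1, 4), Rational(-55, 2)), 16), 2) = Mul(Mul(Rational(55, 48), 16), 2) = Mul(Rational(55, 3), 2) = Rational(110, 3)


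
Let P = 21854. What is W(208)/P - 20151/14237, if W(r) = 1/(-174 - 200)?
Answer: -164702117033/116364638852 ≈ -1.4154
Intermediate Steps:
W(r) = -1/374 (W(r) = 1/(-374) = -1/374)
W(208)/P - 20151/14237 = -1/374/21854 - 20151/14237 = -1/374*1/21854 - 20151*1/14237 = -1/8173396 - 20151/14237 = -164702117033/116364638852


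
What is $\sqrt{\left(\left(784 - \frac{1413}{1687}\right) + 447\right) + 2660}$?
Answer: $\frac{4 \sqrt{691955103}}{1687} \approx 62.371$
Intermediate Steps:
$\sqrt{\left(\left(784 - \frac{1413}{1687}\right) + 447\right) + 2660} = \sqrt{\left(\frac{1321195}{1687} + 447\right) + 2660} = \sqrt{\frac{2075284}{1687} + 2660} = \sqrt{\frac{6562704}{1687}} = \frac{4 \sqrt{691955103}}{1687}$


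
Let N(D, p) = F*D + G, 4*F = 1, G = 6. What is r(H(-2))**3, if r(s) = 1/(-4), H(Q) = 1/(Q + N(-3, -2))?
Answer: -1/64 ≈ -0.015625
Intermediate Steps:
F = 1/4 (F = (1/4)*1 = 1/4 ≈ 0.25000)
N(D, p) = 6 + D/4 (N(D, p) = D/4 + 6 = 6 + D/4)
H(Q) = 1/(21/4 + Q) (H(Q) = 1/(Q + (6 + (1/4)*(-3))) = 1/(Q + (6 - 3/4)) = 1/(Q + 21/4) = 1/(21/4 + Q))
r(s) = -1/4
r(H(-2))**3 = (-1/4)**3 = -1/64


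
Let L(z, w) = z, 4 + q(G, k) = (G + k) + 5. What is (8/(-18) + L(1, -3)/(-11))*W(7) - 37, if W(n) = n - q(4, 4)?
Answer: -3557/99 ≈ -35.929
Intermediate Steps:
q(G, k) = 1 + G + k (q(G, k) = -4 + ((G + k) + 5) = -4 + (5 + G + k) = 1 + G + k)
W(n) = -9 + n (W(n) = n - (1 + 4 + 4) = n - 1*9 = n - 9 = -9 + n)
(8/(-18) + L(1, -3)/(-11))*W(7) - 37 = (8/(-18) + 1/(-11))*(-9 + 7) - 37 = (8*(-1/18) + 1*(-1/11))*(-2) - 37 = (-4/9 - 1/11)*(-2) - 37 = -53/99*(-2) - 37 = 106/99 - 37 = -3557/99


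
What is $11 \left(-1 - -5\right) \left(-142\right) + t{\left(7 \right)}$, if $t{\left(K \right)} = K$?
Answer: $-6241$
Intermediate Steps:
$11 \left(-1 - -5\right) \left(-142\right) + t{\left(7 \right)} = 11 \left(-1 - -5\right) \left(-142\right) + 7 = 11 \left(-1 + 5\right) \left(-142\right) + 7 = 11 \cdot 4 \left(-142\right) + 7 = 44 \left(-142\right) + 7 = -6248 + 7 = -6241$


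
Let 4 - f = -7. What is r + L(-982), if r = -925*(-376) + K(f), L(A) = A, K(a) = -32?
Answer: 346786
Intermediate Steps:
f = 11 (f = 4 - 1*(-7) = 4 + 7 = 11)
r = 347768 (r = -925*(-376) - 32 = 347800 - 32 = 347768)
r + L(-982) = 347768 - 982 = 346786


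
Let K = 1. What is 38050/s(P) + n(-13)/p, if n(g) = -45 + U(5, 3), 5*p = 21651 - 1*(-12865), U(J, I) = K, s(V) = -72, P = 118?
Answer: -164168705/310644 ≈ -528.48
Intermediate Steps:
U(J, I) = 1
p = 34516/5 (p = (21651 - 1*(-12865))/5 = (21651 + 12865)/5 = (⅕)*34516 = 34516/5 ≈ 6903.2)
n(g) = -44 (n(g) = -45 + 1 = -44)
38050/s(P) + n(-13)/p = 38050/(-72) - 44/34516/5 = 38050*(-1/72) - 44*5/34516 = -19025/36 - 55/8629 = -164168705/310644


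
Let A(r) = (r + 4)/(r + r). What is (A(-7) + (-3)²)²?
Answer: 16641/196 ≈ 84.903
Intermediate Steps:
A(r) = (4 + r)/(2*r) (A(r) = (4 + r)/((2*r)) = (4 + r)*(1/(2*r)) = (4 + r)/(2*r))
(A(-7) + (-3)²)² = ((½)*(4 - 7)/(-7) + (-3)²)² = ((½)*(-⅐)*(-3) + 9)² = (3/14 + 9)² = (129/14)² = 16641/196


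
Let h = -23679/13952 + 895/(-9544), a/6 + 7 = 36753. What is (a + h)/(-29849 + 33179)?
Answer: 3669735004409/55426970880 ≈ 66.208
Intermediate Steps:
a = 220476 (a = -42 + 6*36753 = -42 + 220518 = 220476)
h = -29809927/16644736 (h = -23679*1/13952 + 895*(-1/9544) = -23679/13952 - 895/9544 = -29809927/16644736 ≈ -1.7910)
(a + h)/(-29849 + 33179) = (220476 - 29809927/16644736)/(-29849 + 33179) = (3669735004409/16644736)/3330 = (3669735004409/16644736)*(1/3330) = 3669735004409/55426970880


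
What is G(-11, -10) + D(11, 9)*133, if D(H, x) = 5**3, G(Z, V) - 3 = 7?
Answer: 16635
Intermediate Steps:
G(Z, V) = 10 (G(Z, V) = 3 + 7 = 10)
D(H, x) = 125
G(-11, -10) + D(11, 9)*133 = 10 + 125*133 = 10 + 16625 = 16635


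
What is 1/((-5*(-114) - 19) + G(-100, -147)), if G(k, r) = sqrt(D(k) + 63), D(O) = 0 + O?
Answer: 551/303638 - I*sqrt(37)/303638 ≈ 0.0018147 - 2.0033e-5*I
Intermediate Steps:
D(O) = O
G(k, r) = sqrt(63 + k) (G(k, r) = sqrt(k + 63) = sqrt(63 + k))
1/((-5*(-114) - 19) + G(-100, -147)) = 1/((-5*(-114) - 19) + sqrt(63 - 100)) = 1/((570 - 19) + sqrt(-37)) = 1/(551 + I*sqrt(37))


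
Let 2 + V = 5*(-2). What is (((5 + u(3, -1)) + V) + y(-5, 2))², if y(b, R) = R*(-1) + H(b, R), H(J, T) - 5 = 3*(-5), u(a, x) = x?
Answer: 400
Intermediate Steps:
V = -12 (V = -2 + 5*(-2) = -2 - 10 = -12)
H(J, T) = -10 (H(J, T) = 5 + 3*(-5) = 5 - 15 = -10)
y(b, R) = -10 - R (y(b, R) = R*(-1) - 10 = -R - 10 = -10 - R)
(((5 + u(3, -1)) + V) + y(-5, 2))² = (((5 - 1) - 12) + (-10 - 1*2))² = ((4 - 12) + (-10 - 2))² = (-8 - 12)² = (-20)² = 400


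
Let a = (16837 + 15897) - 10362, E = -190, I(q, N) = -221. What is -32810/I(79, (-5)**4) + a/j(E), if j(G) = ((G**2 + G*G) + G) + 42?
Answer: 34837799/234169 ≈ 148.77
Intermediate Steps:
a = 22372 (a = 32734 - 10362 = 22372)
j(G) = 42 + G + 2*G**2 (j(G) = ((G**2 + G**2) + G) + 42 = (2*G**2 + G) + 42 = (G + 2*G**2) + 42 = 42 + G + 2*G**2)
-32810/I(79, (-5)**4) + a/j(E) = -32810/(-221) + 22372/(42 - 190 + 2*(-190)**2) = -32810*(-1/221) + 22372/(42 - 190 + 2*36100) = 1930/13 + 22372/(42 - 190 + 72200) = 1930/13 + 22372/72052 = 1930/13 + 22372*(1/72052) = 1930/13 + 5593/18013 = 34837799/234169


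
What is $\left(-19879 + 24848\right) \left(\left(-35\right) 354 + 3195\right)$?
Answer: $-45689955$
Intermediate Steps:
$\left(-19879 + 24848\right) \left(\left(-35\right) 354 + 3195\right) = 4969 \left(-12390 + 3195\right) = 4969 \left(-9195\right) = -45689955$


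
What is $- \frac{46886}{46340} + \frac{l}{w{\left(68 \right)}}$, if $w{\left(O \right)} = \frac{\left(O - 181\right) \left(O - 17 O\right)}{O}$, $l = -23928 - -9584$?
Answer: $- \frac{1672926}{187015} \approx -8.9454$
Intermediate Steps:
$l = -14344$ ($l = -23928 + 9584 = -14344$)
$w{\left(O \right)} = 2896 - 16 O$ ($w{\left(O \right)} = \frac{\left(-181 + O\right) \left(- 16 O\right)}{O} = \frac{\left(-16\right) O \left(-181 + O\right)}{O} = 2896 - 16 O$)
$- \frac{46886}{46340} + \frac{l}{w{\left(68 \right)}} = - \frac{46886}{46340} - \frac{14344}{2896 - 1088} = \left(-46886\right) \frac{1}{46340} - \frac{14344}{2896 - 1088} = - \frac{3349}{3310} - \frac{14344}{1808} = - \frac{3349}{3310} - \frac{1793}{226} = - \frac{1672926}{187015}$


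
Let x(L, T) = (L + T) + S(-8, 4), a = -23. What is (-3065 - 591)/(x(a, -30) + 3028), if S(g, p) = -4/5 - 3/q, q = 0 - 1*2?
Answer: -36560/29757 ≈ -1.2286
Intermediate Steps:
q = -2 (q = 0 - 2 = -2)
S(g, p) = 7/10 (S(g, p) = -4/5 - 3/(-2) = -4*1/5 - 3*(-1/2) = -4/5 + 3/2 = 7/10)
x(L, T) = 7/10 + L + T (x(L, T) = (L + T) + 7/10 = 7/10 + L + T)
(-3065 - 591)/(x(a, -30) + 3028) = (-3065 - 591)/((7/10 - 23 - 30) + 3028) = -3656/(-523/10 + 3028) = -3656/29757/10 = -3656*10/29757 = -36560/29757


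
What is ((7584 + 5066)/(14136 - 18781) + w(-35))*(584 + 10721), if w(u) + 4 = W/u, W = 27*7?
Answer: -127323693/929 ≈ -1.3705e+5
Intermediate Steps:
W = 189
w(u) = -4 + 189/u
((7584 + 5066)/(14136 - 18781) + w(-35))*(584 + 10721) = ((7584 + 5066)/(14136 - 18781) + (-4 + 189/(-35)))*(584 + 10721) = (12650/(-4645) + (-4 + 189*(-1/35)))*11305 = (12650*(-1/4645) + (-4 - 27/5))*11305 = (-2530/929 - 47/5)*11305 = -56313/4645*11305 = -127323693/929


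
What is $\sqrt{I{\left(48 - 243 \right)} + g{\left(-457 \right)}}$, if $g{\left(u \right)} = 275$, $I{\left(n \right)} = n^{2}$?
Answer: $10 \sqrt{383} \approx 195.7$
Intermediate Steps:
$\sqrt{I{\left(48 - 243 \right)} + g{\left(-457 \right)}} = \sqrt{\left(48 - 243\right)^{2} + 275} = \sqrt{\left(-195\right)^{2} + 275} = \sqrt{38025 + 275} = \sqrt{38300} = 10 \sqrt{383}$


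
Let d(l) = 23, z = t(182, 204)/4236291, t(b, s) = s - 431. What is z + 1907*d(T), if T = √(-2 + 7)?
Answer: 185807959324/4236291 ≈ 43861.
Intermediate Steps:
T = √5 ≈ 2.2361
t(b, s) = -431 + s
z = -227/4236291 (z = (-431 + 204)/4236291 = -227*1/4236291 = -227/4236291 ≈ -5.3585e-5)
z + 1907*d(T) = -227/4236291 + 1907*23 = -227/4236291 + 43861 = 185807959324/4236291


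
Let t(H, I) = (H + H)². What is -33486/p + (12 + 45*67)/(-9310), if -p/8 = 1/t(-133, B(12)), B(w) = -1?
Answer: 2757314087343/9310 ≈ 2.9617e+8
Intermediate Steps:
t(H, I) = 4*H² (t(H, I) = (2*H)² = 4*H²)
p = -2/17689 (p = -8/(4*(-133)²) = -8/(4*17689) = -8/70756 = -8*1/70756 = -2/17689 ≈ -0.00011306)
-33486/p + (12 + 45*67)/(-9310) = -33486/(-2/17689) + (12 + 45*67)/(-9310) = -33486*(-17689/2) + (12 + 3015)*(-1/9310) = 296166927 + 3027*(-1/9310) = 296166927 - 3027/9310 = 2757314087343/9310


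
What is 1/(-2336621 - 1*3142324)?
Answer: -1/5478945 ≈ -1.8252e-7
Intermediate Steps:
1/(-2336621 - 1*3142324) = 1/(-2336621 - 3142324) = 1/(-5478945) = -1/5478945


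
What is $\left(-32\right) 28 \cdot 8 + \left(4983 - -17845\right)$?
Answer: $15660$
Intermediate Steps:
$\left(-32\right) 28 \cdot 8 + \left(4983 - -17845\right) = \left(-896\right) 8 + \left(4983 + 17845\right) = -7168 + 22828 = 15660$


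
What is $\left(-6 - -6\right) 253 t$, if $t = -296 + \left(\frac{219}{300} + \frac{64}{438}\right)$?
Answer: $0$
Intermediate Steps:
$t = - \frac{6463213}{21900}$ ($t = -296 + \left(219 \cdot \frac{1}{300} + 64 \cdot \frac{1}{438}\right) = -296 + \left(\frac{73}{100} + \frac{32}{219}\right) = -296 + \frac{19187}{21900} = - \frac{6463213}{21900} \approx -295.12$)
$\left(-6 - -6\right) 253 t = \left(-6 - -6\right) 253 \left(- \frac{6463213}{21900}\right) = \left(-6 + 6\right) 253 \left(- \frac{6463213}{21900}\right) = 0 \cdot 253 \left(- \frac{6463213}{21900}\right) = 0 \left(- \frac{6463213}{21900}\right) = 0$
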